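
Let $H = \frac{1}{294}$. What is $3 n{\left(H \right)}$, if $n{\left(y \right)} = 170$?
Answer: $510$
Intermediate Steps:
$H = \frac{1}{294} \approx 0.0034014$
$3 n{\left(H \right)} = 3 \cdot 170 = 510$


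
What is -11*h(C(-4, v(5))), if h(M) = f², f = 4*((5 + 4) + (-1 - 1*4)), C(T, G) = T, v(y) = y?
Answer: -2816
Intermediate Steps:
f = 16 (f = 4*(9 + (-1 - 4)) = 4*(9 - 5) = 4*4 = 16)
h(M) = 256 (h(M) = 16² = 256)
-11*h(C(-4, v(5))) = -11*256 = -2816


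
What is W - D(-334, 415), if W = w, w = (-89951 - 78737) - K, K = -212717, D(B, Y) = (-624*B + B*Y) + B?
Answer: -25443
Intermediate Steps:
D(B, Y) = -623*B + B*Y
w = 44029 (w = (-89951 - 78737) - 1*(-212717) = -168688 + 212717 = 44029)
W = 44029
W - D(-334, 415) = 44029 - (-334)*(-623 + 415) = 44029 - (-334)*(-208) = 44029 - 1*69472 = 44029 - 69472 = -25443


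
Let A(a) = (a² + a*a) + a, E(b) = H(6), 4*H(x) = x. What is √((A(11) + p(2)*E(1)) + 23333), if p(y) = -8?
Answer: √23574 ≈ 153.54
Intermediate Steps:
H(x) = x/4
E(b) = 3/2 (E(b) = (¼)*6 = 3/2)
A(a) = a + 2*a² (A(a) = (a² + a²) + a = 2*a² + a = a + 2*a²)
√((A(11) + p(2)*E(1)) + 23333) = √((11*(1 + 2*11) - 8*3/2) + 23333) = √((11*(1 + 22) - 12) + 23333) = √((11*23 - 12) + 23333) = √((253 - 12) + 23333) = √(241 + 23333) = √23574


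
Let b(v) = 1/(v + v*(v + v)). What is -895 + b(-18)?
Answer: -563849/630 ≈ -895.00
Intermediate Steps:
b(v) = 1/(v + 2*v²) (b(v) = 1/(v + v*(2*v)) = 1/(v + 2*v²))
-895 + b(-18) = -895 + 1/((-18)*(1 + 2*(-18))) = -895 - 1/(18*(1 - 36)) = -895 - 1/18/(-35) = -895 - 1/18*(-1/35) = -895 + 1/630 = -563849/630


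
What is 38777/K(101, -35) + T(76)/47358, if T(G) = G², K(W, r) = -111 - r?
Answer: -917981095/1799604 ≈ -510.10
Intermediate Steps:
38777/K(101, -35) + T(76)/47358 = 38777/(-111 - 1*(-35)) + 76²/47358 = 38777/(-111 + 35) + 5776*(1/47358) = 38777/(-76) + 2888/23679 = 38777*(-1/76) + 2888/23679 = -38777/76 + 2888/23679 = -917981095/1799604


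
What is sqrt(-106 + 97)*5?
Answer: 15*I ≈ 15.0*I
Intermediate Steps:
sqrt(-106 + 97)*5 = sqrt(-9)*5 = (3*I)*5 = 15*I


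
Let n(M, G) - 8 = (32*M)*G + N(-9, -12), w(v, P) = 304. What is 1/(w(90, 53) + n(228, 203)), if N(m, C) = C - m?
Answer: 1/1481397 ≈ 6.7504e-7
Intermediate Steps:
n(M, G) = 5 + 32*G*M (n(M, G) = 8 + ((32*M)*G + (-12 - 1*(-9))) = 8 + (32*G*M + (-12 + 9)) = 8 + (32*G*M - 3) = 8 + (-3 + 32*G*M) = 5 + 32*G*M)
1/(w(90, 53) + n(228, 203)) = 1/(304 + (5 + 32*203*228)) = 1/(304 + (5 + 1481088)) = 1/(304 + 1481093) = 1/1481397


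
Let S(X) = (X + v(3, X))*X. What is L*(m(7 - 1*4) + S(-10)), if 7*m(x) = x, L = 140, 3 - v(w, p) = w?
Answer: 14060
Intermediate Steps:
v(w, p) = 3 - w
S(X) = X² (S(X) = (X + (3 - 1*3))*X = (X + (3 - 3))*X = (X + 0)*X = X*X = X²)
m(x) = x/7
L*(m(7 - 1*4) + S(-10)) = 140*((7 - 1*4)/7 + (-10)²) = 140*((7 - 4)/7 + 100) = 140*((⅐)*3 + 100) = 140*(3/7 + 100) = 140*(703/7) = 14060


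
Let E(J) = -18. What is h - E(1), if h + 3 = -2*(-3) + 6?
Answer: 27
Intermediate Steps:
h = 9 (h = -3 + (-2*(-3) + 6) = -3 + (6 + 6) = -3 + 12 = 9)
h - E(1) = 9 - 1*(-18) = 9 + 18 = 27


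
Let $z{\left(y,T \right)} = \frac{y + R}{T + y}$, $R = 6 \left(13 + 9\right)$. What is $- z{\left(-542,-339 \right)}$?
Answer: $- \frac{410}{881} \approx -0.46538$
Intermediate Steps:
$R = 132$ ($R = 6 \cdot 22 = 132$)
$z{\left(y,T \right)} = \frac{132 + y}{T + y}$ ($z{\left(y,T \right)} = \frac{y + 132}{T + y} = \frac{132 + y}{T + y}$)
$- z{\left(-542,-339 \right)} = - \frac{132 - 542}{-339 - 542} = - \frac{-410}{-881} = - \frac{\left(-1\right) \left(-410\right)}{881} = \left(-1\right) \frac{410}{881} = - \frac{410}{881}$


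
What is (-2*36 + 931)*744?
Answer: 639096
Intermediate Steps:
(-2*36 + 931)*744 = (-72 + 931)*744 = 859*744 = 639096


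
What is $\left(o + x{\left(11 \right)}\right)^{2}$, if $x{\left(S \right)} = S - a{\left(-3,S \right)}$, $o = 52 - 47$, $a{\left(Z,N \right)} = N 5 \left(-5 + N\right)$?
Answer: $98596$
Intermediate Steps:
$a{\left(Z,N \right)} = 5 N \left(-5 + N\right)$
$o = 5$
$x{\left(S \right)} = S - 5 S \left(-5 + S\right)$
$\left(o + x{\left(11 \right)}\right)^{2} = \left(5 + 11 \left(26 - 55\right)\right)^{2} = \left(5 + 11 \left(-29\right)\right)^{2} = \left(5 - 319\right)^{2} = \left(-314\right)^{2} = 98596$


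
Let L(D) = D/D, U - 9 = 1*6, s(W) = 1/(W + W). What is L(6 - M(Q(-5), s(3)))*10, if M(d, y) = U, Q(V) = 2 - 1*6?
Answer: 10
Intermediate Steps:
Q(V) = -4 (Q(V) = 2 - 6 = -4)
s(W) = 1/(2*W)
U = 15 (U = 9 + 1*6 = 9 + 6 = 15)
M(d, y) = 15
L(D) = 1
L(6 - M(Q(-5), s(3)))*10 = 1*10 = 10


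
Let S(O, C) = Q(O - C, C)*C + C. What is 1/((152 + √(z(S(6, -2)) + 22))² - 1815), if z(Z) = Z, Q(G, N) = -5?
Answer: 21319/451727281 - 304*√30/451727281 ≈ 4.3508e-5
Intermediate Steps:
S(O, C) = -4*C (S(O, C) = -5*C + C = -4*C)
1/((152 + √(z(S(6, -2)) + 22))² - 1815) = 1/((152 + √(-4*(-2) + 22))² - 1815) = 1/((152 + √(8 + 22))² - 1815) = 1/((152 + √30)² - 1815) = 1/(-1815 + (152 + √30)²)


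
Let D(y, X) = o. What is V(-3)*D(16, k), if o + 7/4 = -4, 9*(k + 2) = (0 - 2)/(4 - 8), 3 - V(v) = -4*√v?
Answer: -69/4 - 23*I*√3 ≈ -17.25 - 39.837*I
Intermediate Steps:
V(v) = 3 + 4*√v (V(v) = 3 - (-4)*√v = 3 + 4*√v)
k = -35/18 (k = -2 + ((0 - 2)/(4 - 8))/9 = -2 + (-2/(-4))/9 = -2 + (-2*(-¼))/9 = -2 + (⅑)*(½) = -2 + 1/18 = -35/18 ≈ -1.9444)
o = -23/4 (o = -7/4 - 4 = -23/4 ≈ -5.7500)
D(y, X) = -23/4
V(-3)*D(16, k) = (3 + 4*√(-3))*(-23/4) = (3 + 4*(I*√3))*(-23/4) = (3 + 4*I*√3)*(-23/4) = -69/4 - 23*I*√3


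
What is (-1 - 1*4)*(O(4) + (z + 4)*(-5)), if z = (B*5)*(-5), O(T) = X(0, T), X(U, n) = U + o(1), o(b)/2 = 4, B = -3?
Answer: 1935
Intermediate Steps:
o(b) = 8 (o(b) = 2*4 = 8)
X(U, n) = 8 + U (X(U, n) = U + 8 = 8 + U)
O(T) = 8 (O(T) = 8 + 0 = 8)
z = 75 (z = -3*5*(-5) = -15*(-5) = 75)
(-1 - 1*4)*(O(4) + (z + 4)*(-5)) = (-1 - 1*4)*(8 + (75 + 4)*(-5)) = (-1 - 4)*(8 + 79*(-5)) = -5*(8 - 395) = -5*(-387) = 1935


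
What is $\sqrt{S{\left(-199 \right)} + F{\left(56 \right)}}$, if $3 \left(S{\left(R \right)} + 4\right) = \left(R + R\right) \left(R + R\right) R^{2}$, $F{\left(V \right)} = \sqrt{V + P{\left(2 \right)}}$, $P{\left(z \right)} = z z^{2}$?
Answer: $\frac{4 \sqrt{1176179403}}{3} \approx 45727.0$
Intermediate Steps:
$P{\left(z \right)} = z^{3}$
$F{\left(V \right)} = \sqrt{8 + V}$ ($F{\left(V \right)} = \sqrt{V + 2^{3}} = \sqrt{V + 8} = \sqrt{8 + V}$)
$S{\left(R \right)} = -4 + \frac{4 R^{4}}{3}$ ($S{\left(R \right)} = -4 + \frac{\left(R + R\right) \left(R + R\right) R^{2}}{3} = -4 + \frac{2 R 2 R R^{2}}{3} = -4 + \frac{4 R^{2} R^{2}}{3} = -4 + \frac{4 R^{4}}{3}$)
$\sqrt{S{\left(-199 \right)} + F{\left(56 \right)}} = \sqrt{\left(-4 + \frac{4 \left(-199\right)^{4}}{3}\right) + \sqrt{8 + 56}} = \sqrt{\left(-4 + \frac{4}{3} \cdot 1568239201\right) + \sqrt{64}} = \sqrt{\left(-4 + \frac{6272956804}{3}\right) + 8} = \sqrt{\frac{6272956792}{3} + 8} = \sqrt{\frac{6272956816}{3}} = \frac{4 \sqrt{1176179403}}{3}$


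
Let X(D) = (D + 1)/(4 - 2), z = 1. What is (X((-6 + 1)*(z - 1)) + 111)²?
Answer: 49729/4 ≈ 12432.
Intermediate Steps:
X(D) = ½ + D/2 (X(D) = (1 + D)/2 = (1 + D)*(½) = ½ + D/2)
(X((-6 + 1)*(z - 1)) + 111)² = ((½ + ((-6 + 1)*(1 - 1))/2) + 111)² = ((½ + (-5*0)/2) + 111)² = ((½ + (½)*0) + 111)² = ((½ + 0) + 111)² = (½ + 111)² = (223/2)² = 49729/4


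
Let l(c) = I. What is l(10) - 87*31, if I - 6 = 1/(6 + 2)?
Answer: -21527/8 ≈ -2690.9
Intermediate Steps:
I = 49/8 (I = 6 + 1/(6 + 2) = 6 + 1/8 = 6 + ⅛ = 49/8 ≈ 6.1250)
l(c) = 49/8
l(10) - 87*31 = 49/8 - 87*31 = 49/8 - 2697 = -21527/8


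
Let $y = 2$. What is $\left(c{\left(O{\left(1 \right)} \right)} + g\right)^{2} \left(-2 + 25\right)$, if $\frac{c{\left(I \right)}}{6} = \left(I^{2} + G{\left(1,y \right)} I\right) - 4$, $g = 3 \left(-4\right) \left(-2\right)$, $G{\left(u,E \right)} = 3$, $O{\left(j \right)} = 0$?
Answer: $0$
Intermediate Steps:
$g = 24$ ($g = \left(-12\right) \left(-2\right) = 24$)
$c{\left(I \right)} = -24 + 6 I^{2} + 18 I$ ($c{\left(I \right)} = 6 \left(\left(I^{2} + 3 I\right) - 4\right) = 6 \left(-4 + I^{2} + 3 I\right) = -24 + 6 I^{2} + 18 I$)
$\left(c{\left(O{\left(1 \right)} \right)} + g\right)^{2} \left(-2 + 25\right) = \left(\left(-24 + 6 \cdot 0^{2} + 18 \cdot 0\right) + 24\right)^{2} \left(-2 + 25\right) = \left(\left(-24 + 6 \cdot 0 + 0\right) + 24\right)^{2} \cdot 23 = \left(\left(-24 + 0 + 0\right) + 24\right)^{2} \cdot 23 = \left(-24 + 24\right)^{2} \cdot 23 = 0^{2} \cdot 23 = 0 \cdot 23 = 0$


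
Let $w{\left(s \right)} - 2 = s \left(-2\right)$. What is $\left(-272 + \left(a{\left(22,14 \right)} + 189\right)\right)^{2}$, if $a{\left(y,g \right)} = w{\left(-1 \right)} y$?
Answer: $25$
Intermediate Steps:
$w{\left(s \right)} = 2 - 2 s$ ($w{\left(s \right)} = 2 + s \left(-2\right) = 2 - 2 s$)
$a{\left(y,g \right)} = 4 y$ ($a{\left(y,g \right)} = \left(2 - -2\right) y = \left(2 + 2\right) y = 4 y$)
$\left(-272 + \left(a{\left(22,14 \right)} + 189\right)\right)^{2} = \left(-272 + \left(4 \cdot 22 + 189\right)\right)^{2} = \left(-272 + \left(88 + 189\right)\right)^{2} = \left(-272 + 277\right)^{2} = 5^{2} = 25$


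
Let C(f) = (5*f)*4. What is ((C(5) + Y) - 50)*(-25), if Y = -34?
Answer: -400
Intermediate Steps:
C(f) = 20*f
((C(5) + Y) - 50)*(-25) = ((20*5 - 34) - 50)*(-25) = ((100 - 34) - 50)*(-25) = (66 - 50)*(-25) = 16*(-25) = -400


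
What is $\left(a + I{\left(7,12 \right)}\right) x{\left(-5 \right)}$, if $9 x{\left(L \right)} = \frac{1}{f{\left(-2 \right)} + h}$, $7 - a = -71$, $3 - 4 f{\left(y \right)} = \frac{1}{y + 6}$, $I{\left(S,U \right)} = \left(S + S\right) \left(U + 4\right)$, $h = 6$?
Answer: $\frac{4832}{963} \approx 5.0177$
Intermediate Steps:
$I{\left(S,U \right)} = 2 S \left(4 + U\right)$
$f{\left(y \right)} = \frac{3}{4} - \frac{1}{4 \left(6 + y\right)}$ ($f{\left(y \right)} = \frac{3}{4} - \frac{1}{4 \left(y + 6\right)} = \frac{3}{4} - \frac{1}{4 \left(6 + y\right)}$)
$a = 78$ ($a = 7 - -71 = 7 + 71 = 78$)
$x{\left(L \right)} = \frac{16}{963}$ ($x{\left(L \right)} = \frac{1}{9 \left(\frac{17 + 3 \left(-2\right)}{4 \left(6 - 2\right)} + 6\right)} = \frac{1}{9 \left(\frac{17 - 6}{4 \cdot 4} + 6\right)} = \frac{1}{9 \left(\frac{1}{4} \cdot \frac{1}{4} \cdot 11 + 6\right)} = \frac{1}{9 \left(\frac{11}{16} + 6\right)} = \frac{1}{9 \cdot \frac{107}{16}} = \frac{1}{9} \cdot \frac{16}{107} = \frac{16}{963}$)
$\left(a + I{\left(7,12 \right)}\right) x{\left(-5 \right)} = \left(78 + 2 \cdot 7 \left(4 + 12\right)\right) \frac{16}{963} = \left(78 + 2 \cdot 7 \cdot 16\right) \frac{16}{963} = \left(78 + 224\right) \frac{16}{963} = 302 \cdot \frac{16}{963} = \frac{4832}{963}$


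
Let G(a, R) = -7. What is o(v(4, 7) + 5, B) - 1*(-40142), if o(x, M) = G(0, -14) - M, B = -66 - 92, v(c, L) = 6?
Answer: 40293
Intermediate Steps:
B = -158
o(x, M) = -7 - M
o(v(4, 7) + 5, B) - 1*(-40142) = (-7 - 1*(-158)) - 1*(-40142) = (-7 + 158) + 40142 = 151 + 40142 = 40293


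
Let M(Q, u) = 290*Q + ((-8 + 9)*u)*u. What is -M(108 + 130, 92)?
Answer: -77484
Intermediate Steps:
M(Q, u) = u² + 290*Q (M(Q, u) = 290*Q + (1*u)*u = 290*Q + u*u = 290*Q + u² = u² + 290*Q)
-M(108 + 130, 92) = -(92² + 290*(108 + 130)) = -(8464 + 290*238) = -(8464 + 69020) = -1*77484 = -77484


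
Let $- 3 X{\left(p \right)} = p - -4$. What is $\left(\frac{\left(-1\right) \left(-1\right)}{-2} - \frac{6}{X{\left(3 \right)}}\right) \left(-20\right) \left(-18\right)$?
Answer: $\frac{5220}{7} \approx 745.71$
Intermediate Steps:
$X{\left(p \right)} = - \frac{4}{3} - \frac{p}{3}$ ($X{\left(p \right)} = - \frac{p - -4}{3} = - \frac{p + 4}{3} = - \frac{4 + p}{3} = - \frac{4}{3} - \frac{p}{3}$)
$\left(\frac{\left(-1\right) \left(-1\right)}{-2} - \frac{6}{X{\left(3 \right)}}\right) \left(-20\right) \left(-18\right) = \left(\frac{\left(-1\right) \left(-1\right)}{-2} - \frac{6}{- \frac{4}{3} - 1}\right) \left(-20\right) \left(-18\right) = \left(1 \left(- \frac{1}{2}\right) - \frac{6}{- \frac{4}{3} - 1}\right) \left(-20\right) \left(-18\right) = \left(- \frac{1}{2} - \frac{6}{- \frac{7}{3}}\right) \left(-20\right) \left(-18\right) = \left(- \frac{1}{2} - - \frac{18}{7}\right) \left(-20\right) \left(-18\right) = \left(- \frac{1}{2} + \frac{18}{7}\right) \left(-20\right) \left(-18\right) = \frac{29}{14} \left(-20\right) \left(-18\right) = \left(- \frac{290}{7}\right) \left(-18\right) = \frac{5220}{7}$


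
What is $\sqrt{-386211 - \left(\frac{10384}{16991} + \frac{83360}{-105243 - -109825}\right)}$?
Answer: $\frac{i \sqrt{585239784819427062715}}{38926381} \approx 621.47 i$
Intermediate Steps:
$\sqrt{-386211 - \left(\frac{10384}{16991} + \frac{83360}{-105243 - -109825}\right)} = \sqrt{-386211 - \left(\frac{10384}{16991} + \frac{83360}{-105243 + 109825}\right)} = \sqrt{-386211 - \left(\frac{10384}{16991} + \frac{83360}{4582}\right)} = \sqrt{-386211 - \frac{731974624}{38926381}} = \sqrt{- \frac{15034528507015}{38926381}} = \frac{i \sqrt{585239784819427062715}}{38926381}$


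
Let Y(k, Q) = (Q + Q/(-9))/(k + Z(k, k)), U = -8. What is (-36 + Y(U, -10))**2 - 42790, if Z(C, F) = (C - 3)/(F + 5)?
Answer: -63330614/1521 ≈ -41638.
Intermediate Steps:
Z(C, F) = (-3 + C)/(5 + F)
Y(k, Q) = 8*Q/(9*(k + (-3 + k)/(5 + k))) (Y(k, Q) = (Q + Q/(-9))/(k + (-3 + k)/(5 + k)) = (Q + Q*(-1/9))/(k + (-3 + k)/(5 + k)) = (Q - Q/9)/(k + (-3 + k)/(5 + k)) = (8*Q/9)/(k + (-3 + k)/(5 + k)) = 8*Q/(9*(k + (-3 + k)/(5 + k))))
(-36 + Y(U, -10))**2 - 42790 = (-36 + (8/9)*(-10)*(5 - 8)/(-3 + (-8)**2 + 6*(-8)))**2 - 42790 = (-36 + (8/9)*(-10)*(-3)/(-3 + 64 - 48))**2 - 42790 = (-36 + (8/9)*(-10)*(-3)/13)**2 - 42790 = (-36 + (8/9)*(-10)*(1/13)*(-3))**2 - 42790 = (-36 + 80/39)**2 - 42790 = (-1324/39)**2 - 42790 = 1752976/1521 - 42790 = -63330614/1521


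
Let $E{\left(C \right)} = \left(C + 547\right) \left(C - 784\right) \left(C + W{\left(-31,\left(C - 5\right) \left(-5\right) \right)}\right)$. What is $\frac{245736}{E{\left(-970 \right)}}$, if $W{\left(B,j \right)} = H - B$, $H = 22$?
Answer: $- \frac{13652}{37797823} \approx -0.00036118$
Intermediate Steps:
$W{\left(B,j \right)} = 22 - B$
$E{\left(C \right)} = \left(-784 + C\right) \left(53 + C\right) \left(547 + C\right)$ ($E{\left(C \right)} = \left(C + 547\right) \left(C - 784\right) \left(C + \left(22 - -31\right)\right) = \left(547 + C\right) \left(-784 + C\right) \left(C + \left(22 + 31\right)\right) = \left(-784 + C\right) \left(547 + C\right) \left(C + 53\right) = \left(-784 + C\right) \left(547 + C\right) \left(53 + C\right) = \left(-784 + C\right) \left(53 + C\right) \left(547 + C\right)$)
$\frac{245736}{E{\left(-970 \right)}} = \frac{245736}{-22728944 + \left(-970\right)^{3} - -428166730 - 184 \left(-970\right)^{2}} = \frac{245736}{-22728944 - 912673000 + 428166730 - 173125600} = \frac{245736}{-680360814} = 245736 \left(- \frac{1}{680360814}\right) = - \frac{13652}{37797823}$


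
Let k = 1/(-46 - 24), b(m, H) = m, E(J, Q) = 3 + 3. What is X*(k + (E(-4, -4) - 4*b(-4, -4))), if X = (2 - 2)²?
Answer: 0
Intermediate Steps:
E(J, Q) = 6
k = -1/70 (k = 1/(-70) = -1/70 ≈ -0.014286)
X = 0 (X = 0² = 0)
X*(k + (E(-4, -4) - 4*b(-4, -4))) = 0*(-1/70 + (6 - 4*(-4))) = 0*(-1/70 + (6 + 16)) = 0*(-1/70 + 22) = 0*(1539/70) = 0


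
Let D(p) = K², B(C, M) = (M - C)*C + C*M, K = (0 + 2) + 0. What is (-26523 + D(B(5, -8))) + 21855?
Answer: -4664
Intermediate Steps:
K = 2 (K = 2 + 0 = 2)
B(C, M) = C*M + C*(M - C) (B(C, M) = C*(M - C) + C*M = C*M + C*(M - C))
D(p) = 4 (D(p) = 2² = 4)
(-26523 + D(B(5, -8))) + 21855 = (-26523 + 4) + 21855 = -26519 + 21855 = -4664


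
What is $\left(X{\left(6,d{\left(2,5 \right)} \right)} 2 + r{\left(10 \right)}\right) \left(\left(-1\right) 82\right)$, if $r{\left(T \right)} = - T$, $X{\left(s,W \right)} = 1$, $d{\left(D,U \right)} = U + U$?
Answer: $656$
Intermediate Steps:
$d{\left(D,U \right)} = 2 U$
$\left(X{\left(6,d{\left(2,5 \right)} \right)} 2 + r{\left(10 \right)}\right) \left(\left(-1\right) 82\right) = \left(1 \cdot 2 - 10\right) \left(\left(-1\right) 82\right) = \left(2 - 10\right) \left(-82\right) = \left(-8\right) \left(-82\right) = 656$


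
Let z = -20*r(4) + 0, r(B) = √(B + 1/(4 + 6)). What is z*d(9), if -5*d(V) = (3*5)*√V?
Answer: 18*√410 ≈ 364.47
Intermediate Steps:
r(B) = √(⅒ + B) (r(B) = √(B + 1/10) = √(B + ⅒) = √(⅒ + B))
d(V) = -3*√V (d(V) = -3*5*√V/5 = -3*√V)
z = -2*√410 (z = -2*√(10 + 100*4) + 0 = -2*√(10 + 400) + 0 = -2*√410 + 0 = -2*√410 ≈ -40.497)
z*d(9) = (-2*√410)*(-3*√9) = (-2*√410)*(-3*3) = -2*√410*(-9) = 18*√410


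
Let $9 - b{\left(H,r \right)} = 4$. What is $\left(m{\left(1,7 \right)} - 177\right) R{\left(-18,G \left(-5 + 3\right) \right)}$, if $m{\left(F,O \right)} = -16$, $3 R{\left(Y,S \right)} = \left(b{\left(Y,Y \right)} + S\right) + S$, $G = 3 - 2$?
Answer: $- \frac{193}{3} \approx -64.333$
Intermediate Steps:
$b{\left(H,r \right)} = 5$ ($b{\left(H,r \right)} = 9 - 4 = 5$)
$G = 1$ ($G = 3 - 2 = 1$)
$R{\left(Y,S \right)} = \frac{5}{3} + \frac{2 S}{3}$ ($R{\left(Y,S \right)} = \frac{\left(5 + S\right) + S}{3} = \frac{5 + 2 S}{3} = \frac{5}{3} + \frac{2 S}{3}$)
$\left(m{\left(1,7 \right)} - 177\right) R{\left(-18,G \left(-5 + 3\right) \right)} = \left(-16 - 177\right) \left(\frac{5}{3} + \frac{2 \cdot 1 \left(-5 + 3\right)}{3}\right) = - 193 \left(\frac{5}{3} + \frac{2 \cdot 1 \left(-2\right)}{3}\right) = - 193 \left(\frac{5}{3} + \frac{2}{3} \left(-2\right)\right) = - 193 \left(\frac{5}{3} - \frac{4}{3}\right) = \left(-193\right) \frac{1}{3} = - \frac{193}{3}$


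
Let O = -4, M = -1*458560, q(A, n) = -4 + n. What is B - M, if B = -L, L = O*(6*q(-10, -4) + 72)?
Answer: 458656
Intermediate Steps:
M = -458560
L = -96 (L = -4*(6*(-4 - 4) + 72) = -4*(6*(-8) + 72) = -4*(-48 + 72) = -4*24 = -96)
B = 96 (B = -1*(-96) = 96)
B - M = 96 - 1*(-458560) = 96 + 458560 = 458656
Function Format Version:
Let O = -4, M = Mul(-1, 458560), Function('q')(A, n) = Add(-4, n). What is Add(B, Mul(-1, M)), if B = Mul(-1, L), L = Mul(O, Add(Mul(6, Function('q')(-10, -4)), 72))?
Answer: 458656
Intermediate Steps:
M = -458560
L = -96 (L = Mul(-4, Add(Mul(6, Add(-4, -4)), 72)) = Mul(-4, Add(Mul(6, -8), 72)) = Mul(-4, Add(-48, 72)) = Mul(-4, 24) = -96)
B = 96 (B = Mul(-1, -96) = 96)
Add(B, Mul(-1, M)) = Add(96, Mul(-1, -458560)) = Add(96, 458560) = 458656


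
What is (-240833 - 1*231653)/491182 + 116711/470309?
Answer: -11777719698/16500522517 ≈ -0.71378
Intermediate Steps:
(-240833 - 1*231653)/491182 + 116711/470309 = (-240833 - 231653)*(1/491182) + 116711*(1/470309) = -472486*1/491182 + 16673/67187 = -236243/245591 + 16673/67187 = -11777719698/16500522517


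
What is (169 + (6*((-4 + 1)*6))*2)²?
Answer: 2209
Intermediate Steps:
(169 + (6*((-4 + 1)*6))*2)² = (169 + (6*(-3*6))*2)² = (169 + (6*(-18))*2)² = (169 - 108*2)² = (169 - 216)² = (-47)² = 2209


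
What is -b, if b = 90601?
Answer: -90601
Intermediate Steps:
-b = -1*90601 = -90601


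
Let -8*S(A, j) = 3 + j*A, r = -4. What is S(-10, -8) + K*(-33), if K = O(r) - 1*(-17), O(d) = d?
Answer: -3515/8 ≈ -439.38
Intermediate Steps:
S(A, j) = -3/8 - A*j/8 (S(A, j) = -(3 + j*A)/8 = -(3 + A*j)/8 = -3/8 - A*j/8)
K = 13 (K = -4 - 1*(-17) = -4 + 17 = 13)
S(-10, -8) + K*(-33) = (-3/8 - ⅛*(-10)*(-8)) + 13*(-33) = (-3/8 - 10) - 429 = -83/8 - 429 = -3515/8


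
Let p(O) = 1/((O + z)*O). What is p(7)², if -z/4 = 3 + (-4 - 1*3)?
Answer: 1/25921 ≈ 3.8579e-5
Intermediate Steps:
z = 16 (z = -4*(3 + (-4 - 1*3)) = -4*(3 + (-4 - 3)) = -4*(3 - 7) = -4*(-4) = 16)
p(O) = 1/(O*(16 + O)) (p(O) = 1/((O + 16)*O) = 1/((16 + O)*O) = 1/(O*(16 + O)))
p(7)² = (1/(7*(16 + 7)))² = ((⅐)/23)² = ((⅐)*(1/23))² = (1/161)² = 1/25921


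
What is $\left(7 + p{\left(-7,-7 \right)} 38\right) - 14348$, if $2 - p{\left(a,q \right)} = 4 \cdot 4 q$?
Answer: $-10009$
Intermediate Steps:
$p{\left(a,q \right)} = 2 - 16 q$ ($p{\left(a,q \right)} = 2 - 4 \cdot 4 q = 2 - 16 q$)
$\left(7 + p{\left(-7,-7 \right)} 38\right) - 14348 = \left(7 + \left(2 - -112\right) 38\right) - 14348 = \left(7 + \left(2 + 112\right) 38\right) - 14348 = \left(7 + 114 \cdot 38\right) - 14348 = \left(7 + 4332\right) - 14348 = 4339 - 14348 = -10009$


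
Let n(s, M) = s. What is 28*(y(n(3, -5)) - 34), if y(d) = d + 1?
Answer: -840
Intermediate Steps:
y(d) = 1 + d
28*(y(n(3, -5)) - 34) = 28*((1 + 3) - 34) = 28*(4 - 34) = 28*(-30) = -840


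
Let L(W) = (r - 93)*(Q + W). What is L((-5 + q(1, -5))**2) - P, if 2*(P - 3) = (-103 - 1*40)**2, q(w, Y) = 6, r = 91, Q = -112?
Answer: -20011/2 ≈ -10006.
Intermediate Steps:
L(W) = 224 - 2*W (L(W) = (91 - 93)*(-112 + W) = -2*(-112 + W) = 224 - 2*W)
P = 20455/2 (P = 3 + (-103 - 1*40)**2/2 = 3 + (-103 - 40)**2/2 = 3 + (1/2)*(-143)**2 = 3 + (1/2)*20449 = 3 + 20449/2 = 20455/2 ≈ 10228.)
L((-5 + q(1, -5))**2) - P = (224 - 2*(-5 + 6)**2) - 1*20455/2 = (224 - 2*1**2) - 20455/2 = (224 - 2*1) - 20455/2 = (224 - 2) - 20455/2 = 222 - 20455/2 = -20011/2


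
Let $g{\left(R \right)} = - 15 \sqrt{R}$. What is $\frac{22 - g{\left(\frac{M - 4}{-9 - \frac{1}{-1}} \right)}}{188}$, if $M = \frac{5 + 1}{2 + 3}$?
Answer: $\frac{11}{94} + \frac{3 \sqrt{35}}{376} \approx 0.16422$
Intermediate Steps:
$M = \frac{6}{5} \approx 1.2$
$\frac{22 - g{\left(\frac{M - 4}{-9 - \frac{1}{-1}} \right)}}{188} = \frac{22 - - 15 \sqrt{\frac{\frac{6}{5} - 4}{-9 - \frac{1}{-1}}}}{188} = \left(22 - - 15 \sqrt{- \frac{14}{5 \left(-9 - -1\right)}}\right) \frac{1}{188} = \left(22 - - 15 \sqrt{- \frac{14}{5 \left(-9 + 1\right)}}\right) \frac{1}{188} = \left(22 - - 15 \sqrt{- \frac{14}{5 \left(-8\right)}}\right) \frac{1}{188} = \left(22 - - 15 \sqrt{\left(- \frac{14}{5}\right) \left(- \frac{1}{8}\right)}\right) \frac{1}{188} = \left(22 - - 15 \sqrt{\frac{7}{20}}\right) \frac{1}{188} = \left(22 - - 15 \frac{\sqrt{35}}{10}\right) \frac{1}{188} = \left(22 - - \frac{3 \sqrt{35}}{2}\right) \frac{1}{188} = \left(22 + \frac{3 \sqrt{35}}{2}\right) \frac{1}{188} = \frac{11}{94} + \frac{3 \sqrt{35}}{376}$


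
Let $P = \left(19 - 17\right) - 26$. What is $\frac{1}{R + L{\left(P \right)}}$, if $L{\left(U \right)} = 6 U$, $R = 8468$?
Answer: $\frac{1}{8324} \approx 0.00012013$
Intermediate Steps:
$P = -24$ ($P = 2 - 26 = -24$)
$\frac{1}{R + L{\left(P \right)}} = \frac{1}{8468 + 6 \left(-24\right)} = \frac{1}{8468 - 144} = \frac{1}{8324}$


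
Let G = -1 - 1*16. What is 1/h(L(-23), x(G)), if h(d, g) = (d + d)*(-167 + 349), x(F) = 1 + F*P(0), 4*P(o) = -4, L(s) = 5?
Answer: 1/1820 ≈ 0.00054945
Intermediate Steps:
P(o) = -1 (P(o) = (¼)*(-4) = -1)
G = -17 (G = -1 - 16 = -17)
x(F) = 1 - F (x(F) = 1 + F*(-1) = 1 - F)
h(d, g) = 364*d (h(d, g) = (2*d)*182 = 364*d)
1/h(L(-23), x(G)) = 1/(364*5) = 1/1820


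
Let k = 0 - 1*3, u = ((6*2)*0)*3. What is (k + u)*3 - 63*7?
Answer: -450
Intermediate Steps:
u = 0 (u = (12*0)*3 = 0*3 = 0)
k = -3 (k = 0 - 3 = -3)
(k + u)*3 - 63*7 = (-3 + 0)*3 - 63*7 = -3*3 - 441 = -9 - 441 = -450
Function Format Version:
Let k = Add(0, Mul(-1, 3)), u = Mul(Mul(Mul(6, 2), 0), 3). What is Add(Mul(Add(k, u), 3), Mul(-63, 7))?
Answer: -450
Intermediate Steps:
u = 0 (u = Mul(Mul(12, 0), 3) = Mul(0, 3) = 0)
k = -3 (k = Add(0, -3) = -3)
Add(Mul(Add(k, u), 3), Mul(-63, 7)) = Add(Mul(Add(-3, 0), 3), Mul(-63, 7)) = Add(Mul(-3, 3), -441) = Add(-9, -441) = -450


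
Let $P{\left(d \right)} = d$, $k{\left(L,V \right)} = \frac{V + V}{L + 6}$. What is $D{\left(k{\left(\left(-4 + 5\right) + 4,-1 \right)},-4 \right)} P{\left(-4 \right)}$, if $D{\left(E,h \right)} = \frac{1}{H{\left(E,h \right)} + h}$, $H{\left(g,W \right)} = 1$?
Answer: $\frac{4}{3} \approx 1.3333$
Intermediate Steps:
$k{\left(L,V \right)} = \frac{2 V}{6 + L}$
$D{\left(E,h \right)} = \frac{1}{1 + h}$
$D{\left(k{\left(\left(-4 + 5\right) + 4,-1 \right)},-4 \right)} P{\left(-4 \right)} = \frac{1}{1 - 4} \left(-4\right) = \frac{1}{-3} \left(-4\right) = \left(- \frac{1}{3}\right) \left(-4\right) = \frac{4}{3}$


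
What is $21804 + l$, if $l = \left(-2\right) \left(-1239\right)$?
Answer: $24282$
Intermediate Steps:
$l = 2478$
$21804 + l = 21804 + 2478 = 24282$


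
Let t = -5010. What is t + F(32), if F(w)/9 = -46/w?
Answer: -80367/16 ≈ -5022.9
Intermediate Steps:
F(w) = -414/w (F(w) = 9*(-46/w) = -414/w)
t + F(32) = -5010 - 414/32 = -5010 - 414*1/32 = -5010 - 207/16 = -80367/16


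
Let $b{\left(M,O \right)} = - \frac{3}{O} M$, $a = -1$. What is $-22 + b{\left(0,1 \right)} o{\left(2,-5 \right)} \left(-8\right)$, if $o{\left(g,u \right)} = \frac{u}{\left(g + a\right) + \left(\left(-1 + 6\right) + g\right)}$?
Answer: $-22$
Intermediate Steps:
$b{\left(M,O \right)} = - \frac{3 M}{O}$
$o{\left(g,u \right)} = \frac{u}{4 + 2 g}$ ($o{\left(g,u \right)} = \frac{u}{\left(g - 1\right) + \left(\left(-1 + 6\right) + g\right)} = \frac{u}{\left(-1 + g\right) + \left(5 + g\right)} = \frac{u}{4 + 2 g}$)
$-22 + b{\left(0,1 \right)} o{\left(2,-5 \right)} \left(-8\right) = -22 + \left(-3\right) 0 \cdot 1^{-1} \cdot \frac{1}{2} \left(-5\right) \frac{1}{2 + 2} \left(-8\right) = -22 + \left(-3\right) 0 \cdot 1 \cdot \frac{1}{2} \left(-5\right) \frac{1}{4} \left(-8\right) = -22 + 0 \cdot \frac{1}{2} \left(-5\right) \frac{1}{4} \left(-8\right) = -22 + 0 \left(- \frac{5}{8}\right) \left(-8\right) = -22 + 0 \left(-8\right) = -22 + 0 = -22$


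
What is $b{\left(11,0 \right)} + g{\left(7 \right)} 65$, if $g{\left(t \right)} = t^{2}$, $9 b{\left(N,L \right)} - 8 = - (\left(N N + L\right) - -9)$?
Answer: $\frac{28543}{9} \approx 3171.4$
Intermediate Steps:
$b{\left(N,L \right)} = - \frac{1}{9} - \frac{L}{9} - \frac{N^{2}}{9}$ ($b{\left(N,L \right)} = \frac{8}{9} + \frac{\left(-1\right) \left(\left(N N + L\right) - -9\right)}{9} = \frac{8}{9} + \frac{\left(-1\right) \left(\left(N^{2} + L\right) + 9\right)}{9} = \frac{8}{9} + \frac{\left(-1\right) \left(\left(L + N^{2}\right) + 9\right)}{9} = \frac{8}{9} + \frac{\left(-1\right) \left(9 + L + N^{2}\right)}{9} = \frac{8}{9} + \frac{-9 - L - N^{2}}{9} = \frac{8}{9} - \left(1 + \frac{L}{9} + \frac{N^{2}}{9}\right) = - \frac{1}{9} - \frac{L}{9} - \frac{N^{2}}{9}$)
$b{\left(11,0 \right)} + g{\left(7 \right)} 65 = \left(- \frac{1}{9} - 0 - \frac{11^{2}}{9}\right) + 7^{2} \cdot 65 = \left(- \frac{1}{9} + 0 - \frac{121}{9}\right) + 49 \cdot 65 = \left(- \frac{1}{9} + 0 - \frac{121}{9}\right) + 3185 = - \frac{122}{9} + 3185 = \frac{28543}{9}$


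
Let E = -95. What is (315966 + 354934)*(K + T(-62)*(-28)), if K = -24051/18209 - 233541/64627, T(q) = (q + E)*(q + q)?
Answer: -430369201569980226200/1176793043 ≈ -3.6571e+11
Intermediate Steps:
T(q) = 2*q*(-95 + q) (T(q) = (q - 95)*(q + q) = (-95 + q)*(2*q) = 2*q*(-95 + q))
K = -5806892046/1176793043 (K = -24051*1/18209 - 233541*1/64627 = -24051/18209 - 233541/64627 = -5806892046/1176793043 ≈ -4.9345)
(315966 + 354934)*(K + T(-62)*(-28)) = (315966 + 354934)*(-5806892046/1176793043 + (2*(-62)*(-95 - 62))*(-28)) = 670900*(-5806892046/1176793043 + (2*(-62)*(-157))*(-28)) = 670900*(-5806892046/1176793043 + 19468*(-28)) = 670900*(-5806892046/1176793043 - 545104) = 670900*(-641480401803518/1176793043) = -430369201569980226200/1176793043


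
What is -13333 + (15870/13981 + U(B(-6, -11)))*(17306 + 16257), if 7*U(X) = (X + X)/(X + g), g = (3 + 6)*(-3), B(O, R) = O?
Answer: 2594287251/97867 ≈ 26508.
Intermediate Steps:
g = -27 (g = 9*(-3) = -27)
U(X) = 2*X/(7*(-27 + X)) (U(X) = ((X + X)/(X - 27))/7 = ((2*X)/(-27 + X))/7 = (2*X/(-27 + X))/7 = 2*X/(7*(-27 + X)))
-13333 + (15870/13981 + U(B(-6, -11)))*(17306 + 16257) = -13333 + (15870/13981 + (2/7)*(-6)/(-27 - 6))*(17306 + 16257) = -13333 + (15870*(1/13981) + (2/7)*(-6)/(-33))*33563 = -13333 + (15870/13981 + (2/7)*(-6)*(-1/33))*33563 = -13333 + (15870/13981 + 4/77)*33563 = -13333 + (116174/97867)*33563 = -13333 + 3899147962/97867 = 2594287251/97867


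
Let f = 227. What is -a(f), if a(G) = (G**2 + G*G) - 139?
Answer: -102919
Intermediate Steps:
a(G) = -139 + 2*G**2 (a(G) = (G**2 + G**2) - 139 = 2*G**2 - 139 = -139 + 2*G**2)
-a(f) = -(-139 + 2*227**2) = -(-139 + 2*51529) = -(-139 + 103058) = -1*102919 = -102919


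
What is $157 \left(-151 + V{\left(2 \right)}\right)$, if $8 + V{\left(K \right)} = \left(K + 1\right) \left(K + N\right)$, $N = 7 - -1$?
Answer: $-20253$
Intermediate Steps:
$N = 8$ ($N = 7 + 1 = 8$)
$V{\left(K \right)} = -8 + \left(1 + K\right) \left(8 + K\right)$ ($V{\left(K \right)} = -8 + \left(K + 1\right) \left(K + 8\right) = -8 + \left(1 + K\right) \left(8 + K\right)$)
$157 \left(-151 + V{\left(2 \right)}\right) = 157 \left(-151 + 2 \left(9 + 2\right)\right) = 157 \left(-151 + 2 \cdot 11\right) = 157 \left(-151 + 22\right) = 157 \left(-129\right) = -20253$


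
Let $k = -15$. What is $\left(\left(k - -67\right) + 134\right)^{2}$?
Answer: $34596$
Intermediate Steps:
$\left(\left(k - -67\right) + 134\right)^{2} = \left(\left(-15 - -67\right) + 134\right)^{2} = \left(\left(-15 + 67\right) + 134\right)^{2} = \left(52 + 134\right)^{2} = 186^{2} = 34596$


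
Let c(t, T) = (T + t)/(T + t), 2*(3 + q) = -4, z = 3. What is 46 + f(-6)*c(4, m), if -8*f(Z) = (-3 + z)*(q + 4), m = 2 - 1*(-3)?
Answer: 46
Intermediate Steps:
m = 5 (m = 2 + 3 = 5)
q = -5 (q = -3 + (½)*(-4) = -3 - 2 = -5)
c(t, T) = 1
f(Z) = 0 (f(Z) = -(-3 + 3)*(-5 + 4)/8 = -0*(-1) = -⅛*0 = 0)
46 + f(-6)*c(4, m) = 46 + 0*1 = 46 + 0 = 46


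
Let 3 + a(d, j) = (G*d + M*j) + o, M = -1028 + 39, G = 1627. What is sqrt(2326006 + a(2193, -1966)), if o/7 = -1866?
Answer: sqrt(7825326) ≈ 2797.4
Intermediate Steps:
o = -13062 (o = 7*(-1866) = -13062)
M = -989
a(d, j) = -13065 - 989*j + 1627*d (a(d, j) = -3 + ((1627*d - 989*j) - 13062) = -3 + ((-989*j + 1627*d) - 13062) = -3 + (-13062 - 989*j + 1627*d) = -13065 - 989*j + 1627*d)
sqrt(2326006 + a(2193, -1966)) = sqrt(2326006 + (-13065 - 989*(-1966) + 1627*2193)) = sqrt(2326006 + (-13065 + 1944374 + 3568011)) = sqrt(2326006 + 5499320) = sqrt(7825326)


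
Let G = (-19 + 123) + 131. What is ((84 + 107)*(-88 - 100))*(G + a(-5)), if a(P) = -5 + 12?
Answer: -8689736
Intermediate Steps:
a(P) = 7
G = 235 (G = 104 + 131 = 235)
((84 + 107)*(-88 - 100))*(G + a(-5)) = ((84 + 107)*(-88 - 100))*(235 + 7) = (191*(-188))*242 = -35908*242 = -8689736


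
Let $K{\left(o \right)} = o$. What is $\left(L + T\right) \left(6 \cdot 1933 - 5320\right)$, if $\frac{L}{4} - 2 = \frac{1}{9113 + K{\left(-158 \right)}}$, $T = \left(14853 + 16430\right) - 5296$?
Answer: $\frac{1461425667662}{8955} \approx 1.632 \cdot 10^{8}$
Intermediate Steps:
$T = 25987$ ($T = 31283 - 5296 = 25987$)
$L = \frac{71644}{8955}$ ($L = 8 + \frac{4}{9113 - 158} = 8 + \frac{4}{8955} = \frac{71644}{8955} \approx 8.0004$)
$\left(L + T\right) \left(6 \cdot 1933 - 5320\right) = \left(\frac{71644}{8955} + 25987\right) \left(6 \cdot 1933 - 5320\right) = \frac{232785229 \left(11598 - 5320\right)}{8955} = \frac{232785229}{8955} \cdot 6278 = \frac{1461425667662}{8955}$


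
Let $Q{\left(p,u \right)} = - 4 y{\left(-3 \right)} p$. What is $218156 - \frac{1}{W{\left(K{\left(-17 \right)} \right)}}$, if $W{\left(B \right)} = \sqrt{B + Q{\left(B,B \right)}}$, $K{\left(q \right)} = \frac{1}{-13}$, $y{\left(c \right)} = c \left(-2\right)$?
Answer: $218156 - \frac{\sqrt{299}}{23} \approx 2.1816 \cdot 10^{5}$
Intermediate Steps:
$y{\left(c \right)} = - 2 c$
$Q{\left(p,u \right)} = - 24 p$ ($Q{\left(p,u \right)} = - 4 \left(\left(-2\right) \left(-3\right)\right) p = \left(-4\right) 6 p = - 24 p$)
$K{\left(q \right)} = - \frac{1}{13}$
$W{\left(B \right)} = \sqrt{23} \sqrt{- B}$ ($W{\left(B \right)} = \sqrt{B - 24 B} = \sqrt{- 23 B} = \sqrt{23} \sqrt{- B}$)
$218156 - \frac{1}{W{\left(K{\left(-17 \right)} \right)}} = 218156 - \frac{1}{\sqrt{23} \sqrt{\left(-1\right) \left(- \frac{1}{13}\right)}} = 218156 - \frac{1}{\sqrt{23} \sqrt{\frac{1}{13}}} = 218156 - \frac{1}{\sqrt{23} \frac{\sqrt{13}}{13}} = 218156 - \frac{1}{\frac{1}{13} \sqrt{299}} = 218156 - \frac{\sqrt{299}}{23}$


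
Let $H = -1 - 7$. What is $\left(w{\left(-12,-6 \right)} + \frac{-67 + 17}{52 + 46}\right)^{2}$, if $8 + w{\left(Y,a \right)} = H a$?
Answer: $\frac{3744225}{2401} \approx 1559.4$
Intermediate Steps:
$H = -8$ ($H = -1 - 7 = -8$)
$w{\left(Y,a \right)} = -8 - 8 a$
$\left(w{\left(-12,-6 \right)} + \frac{-67 + 17}{52 + 46}\right)^{2} = \left(\left(-8 - -48\right) + \frac{-67 + 17}{52 + 46}\right)^{2} = \left(\left(-8 + 48\right) - \frac{50}{98}\right)^{2} = \left(40 - \frac{25}{49}\right)^{2} = \left(\frac{1935}{49}\right)^{2} = \frac{3744225}{2401}$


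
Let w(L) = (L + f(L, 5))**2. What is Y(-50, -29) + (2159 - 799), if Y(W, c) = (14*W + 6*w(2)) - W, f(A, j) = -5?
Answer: 764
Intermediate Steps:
w(L) = (-5 + L)**2 (w(L) = (L - 5)**2 = (-5 + L)**2)
Y(W, c) = 54 + 13*W (Y(W, c) = (14*W + 6*(-5 + 2)**2) - W = (14*W + 6*(-3)**2) - W = (14*W + 6*9) - W = (14*W + 54) - W = (54 + 14*W) - W = 54 + 13*W)
Y(-50, -29) + (2159 - 799) = (54 + 13*(-50)) + (2159 - 799) = (54 - 650) + 1360 = -596 + 1360 = 764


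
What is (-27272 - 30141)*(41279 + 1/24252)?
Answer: -57476057214617/24252 ≈ -2.3699e+9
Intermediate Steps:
(-27272 - 30141)*(41279 + 1/24252) = -57413*(41279 + 1/24252) = -57413*1001098309/24252 = -57476057214617/24252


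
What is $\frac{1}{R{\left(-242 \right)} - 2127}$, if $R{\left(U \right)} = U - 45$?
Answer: $- \frac{1}{2414} \approx -0.00041425$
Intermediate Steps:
$R{\left(U \right)} = -45 + U$
$\frac{1}{R{\left(-242 \right)} - 2127} = \frac{1}{\left(-45 - 242\right) - 2127} = \frac{1}{-287 - 2127} = \frac{1}{-2414} = - \frac{1}{2414}$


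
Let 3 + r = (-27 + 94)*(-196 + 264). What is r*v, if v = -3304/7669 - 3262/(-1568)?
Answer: 6450822437/858928 ≈ 7510.3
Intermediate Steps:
v = 1416829/858928 (v = -3304*1/7669 - 3262*(-1/1568) = -3304/7669 + 233/112 = 1416829/858928 ≈ 1.6495)
r = 4553 (r = -3 + (-27 + 94)*(-196 + 264) = -3 + 67*68 = -3 + 4556 = 4553)
r*v = 4553*(1416829/858928) = 6450822437/858928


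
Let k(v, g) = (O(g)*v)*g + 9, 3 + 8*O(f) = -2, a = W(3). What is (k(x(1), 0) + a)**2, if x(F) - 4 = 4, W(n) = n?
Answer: 144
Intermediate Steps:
a = 3
O(f) = -5/8 (O(f) = -3/8 + (1/8)*(-2) = -3/8 - 1/4 = -5/8)
x(F) = 8 (x(F) = 4 + 4 = 8)
k(v, g) = 9 - 5*g*v/8 (k(v, g) = (-5*v/8)*g + 9 = -5*g*v/8 + 9 = 9 - 5*g*v/8)
(k(x(1), 0) + a)**2 = ((9 - 5/8*0*8) + 3)**2 = ((9 + 0) + 3)**2 = (9 + 3)**2 = 12**2 = 144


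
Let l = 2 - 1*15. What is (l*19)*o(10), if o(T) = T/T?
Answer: -247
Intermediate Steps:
l = -13 (l = 2 - 15 = -13)
o(T) = 1
(l*19)*o(10) = -13*19*1 = -247*1 = -247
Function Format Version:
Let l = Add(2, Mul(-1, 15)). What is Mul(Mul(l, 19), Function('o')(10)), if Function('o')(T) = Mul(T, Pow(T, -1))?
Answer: -247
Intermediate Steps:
l = -13 (l = Add(2, -15) = -13)
Function('o')(T) = 1
Mul(Mul(l, 19), Function('o')(10)) = Mul(Mul(-13, 19), 1) = Mul(-247, 1) = -247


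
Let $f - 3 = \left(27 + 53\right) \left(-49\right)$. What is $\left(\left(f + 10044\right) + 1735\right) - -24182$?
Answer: $32044$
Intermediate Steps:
$f = -3917$ ($f = 3 + \left(27 + 53\right) \left(-49\right) = 3 + 80 \left(-49\right) = 3 - 3920 = -3917$)
$\left(\left(f + 10044\right) + 1735\right) - -24182 = \left(\left(-3917 + 10044\right) + 1735\right) - -24182 = \left(6127 + 1735\right) + 24182 = 7862 + 24182 = 32044$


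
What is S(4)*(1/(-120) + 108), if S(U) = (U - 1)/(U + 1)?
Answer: 12959/200 ≈ 64.795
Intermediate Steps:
S(U) = (-1 + U)/(1 + U)
S(4)*(1/(-120) + 108) = ((-1 + 4)/(1 + 4))*(1/(-120) + 108) = (3/5)*(-1/120 + 108) = ((1/5)*3)*(12959/120) = (3/5)*(12959/120) = 12959/200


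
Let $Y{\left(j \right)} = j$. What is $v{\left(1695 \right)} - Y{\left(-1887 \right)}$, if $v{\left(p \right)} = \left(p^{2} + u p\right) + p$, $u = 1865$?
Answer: $6037782$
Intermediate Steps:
$v{\left(p \right)} = p^{2} + 1866 p$ ($v{\left(p \right)} = \left(p^{2} + 1865 p\right) + p = p^{2} + 1866 p$)
$v{\left(1695 \right)} - Y{\left(-1887 \right)} = 1695 \left(1866 + 1695\right) - -1887 = 1695 \cdot 3561 + 1887 = 6035895 + 1887 = 6037782$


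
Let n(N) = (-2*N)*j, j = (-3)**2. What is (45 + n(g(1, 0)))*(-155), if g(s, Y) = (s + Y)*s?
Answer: -4185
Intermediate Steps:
j = 9
g(s, Y) = s*(Y + s) (g(s, Y) = (Y + s)*s = s*(Y + s))
n(N) = -18*N (n(N) = -2*N*9 = -18*N)
(45 + n(g(1, 0)))*(-155) = (45 - 18*(0 + 1))*(-155) = (45 - 18)*(-155) = 27*(-155) = -4185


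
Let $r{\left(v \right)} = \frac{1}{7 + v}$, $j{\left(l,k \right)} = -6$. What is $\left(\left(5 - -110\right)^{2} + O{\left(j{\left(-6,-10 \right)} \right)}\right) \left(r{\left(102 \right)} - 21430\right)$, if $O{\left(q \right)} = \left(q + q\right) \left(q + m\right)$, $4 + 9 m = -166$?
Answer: $- \frac{31589513733}{109} \approx -2.8981 \cdot 10^{8}$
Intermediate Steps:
$m = - \frac{170}{9}$ ($m = - \frac{4}{9} + \frac{1}{9} \left(-166\right) = - \frac{4}{9} - \frac{166}{9} = - \frac{170}{9} \approx -18.889$)
$O{\left(q \right)} = 2 q \left(- \frac{170}{9} + q\right)$ ($O{\left(q \right)} = \left(q + q\right) \left(q - \frac{170}{9}\right) = 2 q \left(- \frac{170}{9} + q\right)$)
$\left(\left(5 - -110\right)^{2} + O{\left(j{\left(-6,-10 \right)} \right)}\right) \left(r{\left(102 \right)} - 21430\right) = \left(\left(5 - -110\right)^{2} + \frac{2}{9} \left(-6\right) \left(-170 + 9 \left(-6\right)\right)\right) \left(\frac{1}{7 + 102} - 21430\right) = \left(\left(5 + 110\right)^{2} + \frac{2}{9} \left(-6\right) \left(-170 - 54\right)\right) \left(\frac{1}{109} - 21430\right) = \left(115^{2} + \frac{2}{9} \left(-6\right) \left(-224\right)\right) \left(\frac{1}{109} - 21430\right) = \left(13225 + \frac{896}{3}\right) \left(- \frac{2335869}{109}\right) = \frac{40571}{3} \left(- \frac{2335869}{109}\right) = - \frac{31589513733}{109}$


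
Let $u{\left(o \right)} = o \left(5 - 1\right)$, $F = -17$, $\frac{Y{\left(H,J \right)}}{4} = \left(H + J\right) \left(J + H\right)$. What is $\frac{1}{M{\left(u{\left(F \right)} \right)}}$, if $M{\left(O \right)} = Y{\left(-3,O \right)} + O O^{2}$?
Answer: $- \frac{1}{294268} \approx -3.3983 \cdot 10^{-6}$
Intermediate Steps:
$Y{\left(H,J \right)} = 4 \left(H + J\right)^{2}$ ($Y{\left(H,J \right)} = 4 \left(H + J\right) \left(J + H\right) = 4 \left(H + J\right) \left(H + J\right) = 4 \left(H + J\right)^{2}$)
$u{\left(o \right)} = 4 o$ ($u{\left(o \right)} = o 4 = 4 o$)
$M{\left(O \right)} = O^{3} + 4 \left(-3 + O\right)^{2}$ ($M{\left(O \right)} = 4 \left(-3 + O\right)^{2} + O O^{2} = 4 \left(-3 + O\right)^{2} + O^{3} = O^{3} + 4 \left(-3 + O\right)^{2}$)
$\frac{1}{M{\left(u{\left(F \right)} \right)}} = \frac{1}{\left(4 \left(-17\right)\right)^{3} + 4 \left(-3 + 4 \left(-17\right)\right)^{2}} = \frac{1}{\left(-68\right)^{3} + 4 \left(-3 - 68\right)^{2}} = \frac{1}{-314432 + 4 \left(-71\right)^{2}} = \frac{1}{-314432 + 4 \cdot 5041} = \frac{1}{-314432 + 20164} = \frac{1}{-294268} = - \frac{1}{294268}$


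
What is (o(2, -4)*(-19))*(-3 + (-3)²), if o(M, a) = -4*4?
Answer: 1824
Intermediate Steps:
o(M, a) = -16
(o(2, -4)*(-19))*(-3 + (-3)²) = (-16*(-19))*(-3 + (-3)²) = 304*(-3 + 9) = 304*6 = 1824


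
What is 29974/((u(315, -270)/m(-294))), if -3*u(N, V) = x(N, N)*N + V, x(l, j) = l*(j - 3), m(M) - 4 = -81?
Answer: 1153999/5159655 ≈ 0.22366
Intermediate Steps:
m(M) = -77 (m(M) = 4 - 81 = -77)
x(l, j) = l*(-3 + j)
u(N, V) = -V/3 - N²*(-3 + N)/3 (u(N, V) = -((N*(-3 + N))*N + V)/3 = -(N²*(-3 + N) + V)/3 = -(V + N²*(-3 + N))/3 = -V/3 - N²*(-3 + N)/3)
29974/((u(315, -270)/m(-294))) = 29974/(((-⅓*(-270) + (⅓)*315²*(3 - 1*315))/(-77))) = 29974/(((90 + (⅓)*99225*(3 - 315))*(-1/77))) = 29974/(((90 + (⅓)*99225*(-312))*(-1/77))) = 29974/(((90 - 10319400)*(-1/77))) = 29974/((-10319310*(-1/77))) = 29974/(10319310/77) = 29974*(77/10319310) = 1153999/5159655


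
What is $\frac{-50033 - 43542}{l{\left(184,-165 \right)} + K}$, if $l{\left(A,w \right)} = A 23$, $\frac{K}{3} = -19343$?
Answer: $\frac{93575}{53797} \approx 1.7394$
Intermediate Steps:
$K = -58029$ ($K = 3 \left(-19343\right) = -58029$)
$l{\left(A,w \right)} = 23 A$
$\frac{-50033 - 43542}{l{\left(184,-165 \right)} + K} = \frac{-50033 - 43542}{23 \cdot 184 - 58029} = - \frac{93575}{4232 - 58029} = - \frac{93575}{-53797} = \left(-93575\right) \left(- \frac{1}{53797}\right) = \frac{93575}{53797}$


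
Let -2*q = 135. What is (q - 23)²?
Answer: 32761/4 ≈ 8190.3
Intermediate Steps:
q = -135/2 (q = -½*135 = -135/2 ≈ -67.500)
(q - 23)² = (-135/2 - 23)² = (-181/2)² = 32761/4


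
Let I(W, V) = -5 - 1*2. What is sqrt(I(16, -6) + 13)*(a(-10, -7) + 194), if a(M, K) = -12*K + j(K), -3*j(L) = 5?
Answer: 829*sqrt(6)/3 ≈ 676.88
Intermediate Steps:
j(L) = -5/3 (j(L) = -1/3*5 = -5/3)
a(M, K) = -5/3 - 12*K (a(M, K) = -12*K - 5/3 = -5/3 - 12*K)
I(W, V) = -7 (I(W, V) = -5 - 2 = -7)
sqrt(I(16, -6) + 13)*(a(-10, -7) + 194) = sqrt(-7 + 13)*((-5/3 - 12*(-7)) + 194) = sqrt(6)*((-5/3 + 84) + 194) = sqrt(6)*(247/3 + 194) = sqrt(6)*(829/3) = 829*sqrt(6)/3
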